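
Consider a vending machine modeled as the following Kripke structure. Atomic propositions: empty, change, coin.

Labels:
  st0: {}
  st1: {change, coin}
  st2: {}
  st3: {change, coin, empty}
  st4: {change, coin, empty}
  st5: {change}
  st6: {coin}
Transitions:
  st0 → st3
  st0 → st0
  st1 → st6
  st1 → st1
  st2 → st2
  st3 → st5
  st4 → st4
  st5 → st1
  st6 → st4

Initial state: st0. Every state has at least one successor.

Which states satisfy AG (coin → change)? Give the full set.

{st2, st4}

States satisfying coin → change: {st0, st1, st2, st3, st4, st5}.
States satisfying AG (coin → change): {st2, st4}.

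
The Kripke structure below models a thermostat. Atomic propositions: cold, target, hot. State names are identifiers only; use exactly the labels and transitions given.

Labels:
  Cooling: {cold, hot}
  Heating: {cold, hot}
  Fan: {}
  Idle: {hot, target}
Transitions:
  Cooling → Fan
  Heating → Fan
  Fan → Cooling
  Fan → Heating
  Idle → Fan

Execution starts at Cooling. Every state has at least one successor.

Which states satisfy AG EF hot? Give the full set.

States satisfying EF hot: {Cooling, Heating, Fan, Idle}.
States satisfying AG EF hot: {Cooling, Heating, Fan, Idle}.

{Cooling, Heating, Fan, Idle}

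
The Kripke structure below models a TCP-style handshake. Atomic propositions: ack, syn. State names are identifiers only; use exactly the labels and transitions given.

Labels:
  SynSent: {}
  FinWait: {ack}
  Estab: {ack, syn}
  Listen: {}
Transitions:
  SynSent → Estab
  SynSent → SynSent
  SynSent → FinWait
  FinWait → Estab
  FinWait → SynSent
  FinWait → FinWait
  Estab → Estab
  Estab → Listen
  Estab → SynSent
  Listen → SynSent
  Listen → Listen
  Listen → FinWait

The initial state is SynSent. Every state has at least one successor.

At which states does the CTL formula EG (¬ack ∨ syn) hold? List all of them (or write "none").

States satisfying ¬ack ∨ syn: {SynSent, Estab, Listen}.
States satisfying EG (¬ack ∨ syn): {SynSent, Estab, Listen}.

{SynSent, Estab, Listen}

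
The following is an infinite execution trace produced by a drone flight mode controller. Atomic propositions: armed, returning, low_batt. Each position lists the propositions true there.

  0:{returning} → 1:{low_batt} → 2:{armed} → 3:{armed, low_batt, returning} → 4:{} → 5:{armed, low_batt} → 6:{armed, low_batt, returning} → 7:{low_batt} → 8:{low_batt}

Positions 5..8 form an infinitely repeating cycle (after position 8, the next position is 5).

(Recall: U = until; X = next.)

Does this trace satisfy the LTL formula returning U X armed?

Walking from position 0: X armed first holds at position 1, and returning holds at every earlier position along the way, so returning U X armed holds.

Holds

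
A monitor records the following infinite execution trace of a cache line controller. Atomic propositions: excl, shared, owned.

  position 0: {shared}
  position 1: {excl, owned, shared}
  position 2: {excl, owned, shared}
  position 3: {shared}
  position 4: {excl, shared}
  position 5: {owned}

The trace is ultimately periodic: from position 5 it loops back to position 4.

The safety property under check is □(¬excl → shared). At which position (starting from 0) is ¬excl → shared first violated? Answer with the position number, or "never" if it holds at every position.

Check ¬excl → shared at each position in order: 0 ✓, 1 ✓, 2 ✓, 3 ✓, 4 ✓.
At position 5 the labels are {owned}, so ¬excl → shared is false there. This is the first violation.

5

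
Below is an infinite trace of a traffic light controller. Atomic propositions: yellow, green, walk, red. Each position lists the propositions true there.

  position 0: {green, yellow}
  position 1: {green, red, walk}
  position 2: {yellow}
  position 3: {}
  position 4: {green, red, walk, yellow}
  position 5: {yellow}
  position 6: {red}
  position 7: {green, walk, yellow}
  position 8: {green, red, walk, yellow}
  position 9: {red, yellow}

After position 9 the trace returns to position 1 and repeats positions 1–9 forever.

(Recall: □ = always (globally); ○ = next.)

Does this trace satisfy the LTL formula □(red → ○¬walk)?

red → ○¬walk must hold at every position from 0 onward. It fails at position 6, so □(red → ○¬walk) is false.
Positions where red holds: 1, 4, 6, 8, 9.
Check ○¬walk at each: 1→ok, 4→ok, 6→fails, 8→ok, 9→fails.

Violated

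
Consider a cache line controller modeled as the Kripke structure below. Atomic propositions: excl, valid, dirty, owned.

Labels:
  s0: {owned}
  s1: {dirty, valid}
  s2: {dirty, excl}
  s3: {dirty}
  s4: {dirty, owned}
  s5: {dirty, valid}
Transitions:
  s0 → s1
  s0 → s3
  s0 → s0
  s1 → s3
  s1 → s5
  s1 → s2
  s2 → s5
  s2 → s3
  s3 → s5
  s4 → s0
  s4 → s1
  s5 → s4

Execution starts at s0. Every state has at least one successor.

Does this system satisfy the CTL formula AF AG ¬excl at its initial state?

No

States satisfying AG ¬excl: ∅.
States satisfying AF AG ¬excl: ∅.
There is a path from s0 along which AG ¬excl never holds.
s0 ∉ Sat(AF AG ¬excl).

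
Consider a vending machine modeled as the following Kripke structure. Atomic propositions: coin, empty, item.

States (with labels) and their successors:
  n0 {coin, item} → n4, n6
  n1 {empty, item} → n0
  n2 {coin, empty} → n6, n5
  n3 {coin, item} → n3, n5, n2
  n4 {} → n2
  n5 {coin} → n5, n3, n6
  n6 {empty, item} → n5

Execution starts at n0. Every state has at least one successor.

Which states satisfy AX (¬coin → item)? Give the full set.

{n1, n2, n3, n4, n5, n6}

States satisfying ¬coin → item: {n0, n1, n2, n3, n5, n6}.
States satisfying AX (¬coin → item): {n1, n2, n3, n4, n5, n6}.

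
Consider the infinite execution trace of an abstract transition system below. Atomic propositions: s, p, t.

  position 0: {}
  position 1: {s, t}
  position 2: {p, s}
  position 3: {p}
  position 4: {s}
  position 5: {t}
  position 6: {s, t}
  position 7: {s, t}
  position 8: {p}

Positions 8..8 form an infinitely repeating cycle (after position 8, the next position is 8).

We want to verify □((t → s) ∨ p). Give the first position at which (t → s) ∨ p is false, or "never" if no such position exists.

5

Check (t → s) ∨ p at each position in order: 0 ✓, 1 ✓, 2 ✓, 3 ✓, 4 ✓.
At position 5 the labels are {t}, so (t → s) ∨ p is false there. This is the first violation.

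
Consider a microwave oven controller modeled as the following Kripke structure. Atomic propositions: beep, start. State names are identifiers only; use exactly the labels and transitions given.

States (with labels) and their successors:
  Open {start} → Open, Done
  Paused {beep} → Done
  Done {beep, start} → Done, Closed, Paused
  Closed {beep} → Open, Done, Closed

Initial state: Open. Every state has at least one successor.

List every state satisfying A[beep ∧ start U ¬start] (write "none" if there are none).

{Paused, Closed}

States satisfying beep ∧ start: {Done}.
States satisfying ¬start: {Paused, Closed}.
States satisfying A[beep ∧ start U ¬start]: {Paused, Closed}.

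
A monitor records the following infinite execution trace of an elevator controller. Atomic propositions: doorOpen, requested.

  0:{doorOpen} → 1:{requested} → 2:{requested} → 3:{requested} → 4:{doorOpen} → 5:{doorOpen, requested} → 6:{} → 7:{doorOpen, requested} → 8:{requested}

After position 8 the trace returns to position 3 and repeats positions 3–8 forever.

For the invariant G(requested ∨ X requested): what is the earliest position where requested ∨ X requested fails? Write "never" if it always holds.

requested ∨ X requested holds at every position 0..8, and those are all the positions the trace ever visits, so the invariant G(requested ∨ X requested) is never violated.

never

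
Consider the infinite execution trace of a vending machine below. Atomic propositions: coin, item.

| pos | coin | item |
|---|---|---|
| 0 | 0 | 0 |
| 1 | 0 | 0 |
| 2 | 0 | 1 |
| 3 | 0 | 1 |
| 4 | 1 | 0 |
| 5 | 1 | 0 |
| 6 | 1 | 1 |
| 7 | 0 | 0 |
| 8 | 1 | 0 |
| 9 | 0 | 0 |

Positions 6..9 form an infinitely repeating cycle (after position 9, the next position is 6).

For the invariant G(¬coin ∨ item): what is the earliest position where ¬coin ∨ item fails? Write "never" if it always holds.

4

Check ¬coin ∨ item at each position in order: 0 ✓, 1 ✓, 2 ✓, 3 ✓.
At position 4 the labels are {coin}, so ¬coin ∨ item is false there. This is the first violation.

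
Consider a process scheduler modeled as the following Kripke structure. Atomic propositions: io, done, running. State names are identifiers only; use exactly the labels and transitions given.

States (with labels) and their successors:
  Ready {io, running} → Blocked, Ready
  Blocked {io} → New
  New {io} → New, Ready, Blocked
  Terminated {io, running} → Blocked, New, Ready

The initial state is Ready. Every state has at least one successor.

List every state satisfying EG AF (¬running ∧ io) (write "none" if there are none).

States satisfying AF (¬running ∧ io): {Blocked, New}.
States satisfying EG AF (¬running ∧ io): {Blocked, New}.

{Blocked, New}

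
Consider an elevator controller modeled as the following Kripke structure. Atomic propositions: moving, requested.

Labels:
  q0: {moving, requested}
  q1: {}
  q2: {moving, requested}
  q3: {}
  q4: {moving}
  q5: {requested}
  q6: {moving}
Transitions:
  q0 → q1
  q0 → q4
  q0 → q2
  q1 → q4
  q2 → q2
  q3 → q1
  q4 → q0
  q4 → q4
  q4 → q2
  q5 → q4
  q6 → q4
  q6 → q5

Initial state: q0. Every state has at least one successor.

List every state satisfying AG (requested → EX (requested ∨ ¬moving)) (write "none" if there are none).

States satisfying requested → EX (requested ∨ ¬moving): {q0, q1, q2, q3, q4, q6}.
States satisfying AG (requested → EX (requested ∨ ¬moving)): {q0, q1, q2, q3, q4}.

{q0, q1, q2, q3, q4}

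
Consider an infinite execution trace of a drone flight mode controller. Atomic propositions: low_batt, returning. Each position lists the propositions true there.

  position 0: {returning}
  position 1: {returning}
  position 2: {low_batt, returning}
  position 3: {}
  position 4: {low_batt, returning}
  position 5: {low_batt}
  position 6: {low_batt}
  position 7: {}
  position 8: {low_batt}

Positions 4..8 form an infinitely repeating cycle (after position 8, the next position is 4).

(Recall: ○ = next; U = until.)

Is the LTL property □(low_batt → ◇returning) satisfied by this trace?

Yes

low_batt → ◇returning holds at every position 0..8, and those are all positions ever visited, so □(low_batt → ◇returning) holds.
Positions where low_batt holds: 2, 4, 5, 6, 8.
Check ◇returning at each: 2→ok, 4→ok, 5→ok, 6→ok, 8→ok.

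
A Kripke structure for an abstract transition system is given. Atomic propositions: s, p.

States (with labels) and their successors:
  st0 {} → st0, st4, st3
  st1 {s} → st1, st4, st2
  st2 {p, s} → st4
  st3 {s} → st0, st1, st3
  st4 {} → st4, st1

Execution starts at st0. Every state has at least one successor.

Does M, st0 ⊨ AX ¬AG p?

Yes

States satisfying ¬AG p: {st0, st1, st2, st3, st4}.
States satisfying AX ¬AG p: {st0, st1, st2, st3, st4}.
st0 ∈ Sat(AX ¬AG p).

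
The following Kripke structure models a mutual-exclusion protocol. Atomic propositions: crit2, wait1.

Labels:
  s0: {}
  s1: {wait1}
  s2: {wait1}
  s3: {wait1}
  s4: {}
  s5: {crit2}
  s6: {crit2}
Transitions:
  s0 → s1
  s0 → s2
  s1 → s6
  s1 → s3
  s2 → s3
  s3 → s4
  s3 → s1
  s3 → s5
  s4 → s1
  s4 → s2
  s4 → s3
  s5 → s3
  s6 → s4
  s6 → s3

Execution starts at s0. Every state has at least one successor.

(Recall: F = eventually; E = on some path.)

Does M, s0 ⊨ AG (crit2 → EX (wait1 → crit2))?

No

States satisfying crit2 → EX (wait1 → crit2): {s0, s1, s2, s3, s4, s6}.
States satisfying AG (crit2 → EX (wait1 → crit2)): ∅.
s5 is reachable from s0 and violates crit2 → EX (wait1 → crit2), so AG fails at s0.
s0 ∉ Sat(AG (crit2 → EX (wait1 → crit2))).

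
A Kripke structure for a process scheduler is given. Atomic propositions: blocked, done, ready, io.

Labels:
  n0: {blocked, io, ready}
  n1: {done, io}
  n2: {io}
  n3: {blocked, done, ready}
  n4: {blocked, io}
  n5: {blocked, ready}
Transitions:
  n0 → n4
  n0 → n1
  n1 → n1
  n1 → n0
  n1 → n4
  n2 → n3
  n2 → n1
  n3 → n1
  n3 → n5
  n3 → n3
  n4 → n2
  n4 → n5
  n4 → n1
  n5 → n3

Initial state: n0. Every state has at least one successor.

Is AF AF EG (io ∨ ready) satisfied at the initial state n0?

States satisfying AF EG (io ∨ ready): {n0, n1, n2, n3, n4, n5}.
States satisfying AF AF EG (io ∨ ready): {n0, n1, n2, n3, n4, n5}.
n0 ∈ Sat(AF AF EG (io ∨ ready)).

Yes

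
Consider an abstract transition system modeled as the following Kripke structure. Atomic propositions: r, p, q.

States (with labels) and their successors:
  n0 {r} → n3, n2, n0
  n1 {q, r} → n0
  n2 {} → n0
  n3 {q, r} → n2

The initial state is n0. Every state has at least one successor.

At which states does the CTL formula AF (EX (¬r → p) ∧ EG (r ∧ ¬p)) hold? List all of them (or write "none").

{n0, n1, n2, n3}

States satisfying EX (¬r → p) ∧ EG (r ∧ ¬p): {n0, n1}.
States satisfying AF (EX (¬r → p) ∧ EG (r ∧ ¬p)): {n0, n1, n2, n3}.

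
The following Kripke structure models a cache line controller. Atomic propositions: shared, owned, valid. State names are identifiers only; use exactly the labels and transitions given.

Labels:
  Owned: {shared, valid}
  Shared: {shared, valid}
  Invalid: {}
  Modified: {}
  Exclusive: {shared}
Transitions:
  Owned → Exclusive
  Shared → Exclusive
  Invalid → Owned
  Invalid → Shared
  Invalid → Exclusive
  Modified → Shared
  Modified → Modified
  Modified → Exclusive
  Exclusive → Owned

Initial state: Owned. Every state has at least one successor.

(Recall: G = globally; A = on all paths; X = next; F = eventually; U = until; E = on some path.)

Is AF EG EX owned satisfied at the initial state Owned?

Violated

States satisfying EG EX owned: ∅.
States satisfying AF EG EX owned: ∅.
There is a path from Owned along which EG EX owned never holds.
Owned ∉ Sat(AF EG EX owned).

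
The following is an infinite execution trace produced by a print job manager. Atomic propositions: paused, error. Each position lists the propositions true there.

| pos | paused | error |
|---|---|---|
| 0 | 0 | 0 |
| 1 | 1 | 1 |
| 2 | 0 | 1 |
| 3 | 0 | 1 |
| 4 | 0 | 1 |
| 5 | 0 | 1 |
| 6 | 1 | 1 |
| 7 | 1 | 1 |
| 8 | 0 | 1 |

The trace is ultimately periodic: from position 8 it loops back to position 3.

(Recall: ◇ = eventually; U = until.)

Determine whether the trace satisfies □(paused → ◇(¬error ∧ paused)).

paused → ◇(¬error ∧ paused) must hold at every position from 0 onward. It fails at position 1, so □(paused → ◇(¬error ∧ paused)) is false.
Positions where paused holds: 1, 6, 7.
Check ◇(¬error ∧ paused) at each: 1→fails, 6→fails, 7→fails.

Does not hold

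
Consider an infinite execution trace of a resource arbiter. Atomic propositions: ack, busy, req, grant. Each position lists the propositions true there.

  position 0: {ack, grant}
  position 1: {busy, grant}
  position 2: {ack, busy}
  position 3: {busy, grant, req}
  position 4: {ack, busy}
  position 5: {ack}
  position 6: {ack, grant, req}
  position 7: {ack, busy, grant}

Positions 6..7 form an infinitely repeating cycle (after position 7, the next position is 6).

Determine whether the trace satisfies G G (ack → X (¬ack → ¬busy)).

G (ack → X (¬ack → ¬busy)) must hold at every position from 0 onward. It fails at position 0, so G G (ack → X (¬ack → ¬busy)) is false.

Does not hold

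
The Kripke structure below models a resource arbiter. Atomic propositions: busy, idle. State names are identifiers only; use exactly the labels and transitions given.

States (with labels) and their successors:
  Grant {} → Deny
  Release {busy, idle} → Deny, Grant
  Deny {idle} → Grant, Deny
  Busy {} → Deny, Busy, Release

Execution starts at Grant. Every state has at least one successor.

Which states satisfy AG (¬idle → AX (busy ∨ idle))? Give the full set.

{Grant, Release, Deny}

States satisfying ¬idle → AX (busy ∨ idle): {Grant, Release, Deny}.
States satisfying AG (¬idle → AX (busy ∨ idle)): {Grant, Release, Deny}.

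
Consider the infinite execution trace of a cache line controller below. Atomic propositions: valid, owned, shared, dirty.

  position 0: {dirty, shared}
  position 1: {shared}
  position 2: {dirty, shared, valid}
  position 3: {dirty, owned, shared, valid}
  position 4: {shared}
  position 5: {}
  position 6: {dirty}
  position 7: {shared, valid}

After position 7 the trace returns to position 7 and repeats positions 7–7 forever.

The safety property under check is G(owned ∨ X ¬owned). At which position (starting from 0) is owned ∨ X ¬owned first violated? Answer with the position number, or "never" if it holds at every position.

2

Check owned ∨ X ¬owned at each position in order: 0 ✓, 1 ✓.
At position 2 the labels are {dirty, shared, valid} and the next position 3 has {dirty, owned, shared, valid}, so owned ∨ X ¬owned is false there. This is the first violation.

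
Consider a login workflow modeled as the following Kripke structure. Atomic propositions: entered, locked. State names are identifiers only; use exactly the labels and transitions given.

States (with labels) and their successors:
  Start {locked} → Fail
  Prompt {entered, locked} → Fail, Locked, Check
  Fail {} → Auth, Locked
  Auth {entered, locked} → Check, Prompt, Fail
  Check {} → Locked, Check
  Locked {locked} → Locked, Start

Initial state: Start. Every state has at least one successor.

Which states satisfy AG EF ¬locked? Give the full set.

{Start, Prompt, Fail, Auth, Check, Locked}

States satisfying EF ¬locked: {Start, Prompt, Fail, Auth, Check, Locked}.
States satisfying AG EF ¬locked: {Start, Prompt, Fail, Auth, Check, Locked}.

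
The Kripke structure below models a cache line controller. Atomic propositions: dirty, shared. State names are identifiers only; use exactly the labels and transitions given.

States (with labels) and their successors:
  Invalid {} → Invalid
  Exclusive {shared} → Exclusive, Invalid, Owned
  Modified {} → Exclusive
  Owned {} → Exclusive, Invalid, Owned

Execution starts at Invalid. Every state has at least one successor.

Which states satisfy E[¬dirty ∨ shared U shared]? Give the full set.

States satisfying ¬dirty ∨ shared: {Invalid, Exclusive, Modified, Owned}.
States satisfying shared: {Exclusive}.
States satisfying E[¬dirty ∨ shared U shared]: {Exclusive, Modified, Owned}.

{Exclusive, Modified, Owned}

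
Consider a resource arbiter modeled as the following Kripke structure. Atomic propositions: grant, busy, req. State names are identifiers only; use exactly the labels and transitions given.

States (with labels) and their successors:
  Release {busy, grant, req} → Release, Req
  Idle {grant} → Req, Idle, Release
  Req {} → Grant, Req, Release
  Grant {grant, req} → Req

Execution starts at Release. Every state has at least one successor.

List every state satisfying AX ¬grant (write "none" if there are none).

States satisfying ¬grant: {Req}.
States satisfying AX ¬grant: {Grant}.

{Grant}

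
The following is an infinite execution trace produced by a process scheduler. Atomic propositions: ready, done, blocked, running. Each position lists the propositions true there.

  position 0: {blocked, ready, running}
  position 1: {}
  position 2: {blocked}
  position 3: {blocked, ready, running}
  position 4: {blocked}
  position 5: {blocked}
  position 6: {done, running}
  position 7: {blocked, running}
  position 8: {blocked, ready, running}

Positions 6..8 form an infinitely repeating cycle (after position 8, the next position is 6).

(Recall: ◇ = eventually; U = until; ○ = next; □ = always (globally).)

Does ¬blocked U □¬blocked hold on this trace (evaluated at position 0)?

Walking from position 0: at position 0, □¬blocked has not yet held and ¬blocked fails, so ¬blocked U □¬blocked is false.

Does not hold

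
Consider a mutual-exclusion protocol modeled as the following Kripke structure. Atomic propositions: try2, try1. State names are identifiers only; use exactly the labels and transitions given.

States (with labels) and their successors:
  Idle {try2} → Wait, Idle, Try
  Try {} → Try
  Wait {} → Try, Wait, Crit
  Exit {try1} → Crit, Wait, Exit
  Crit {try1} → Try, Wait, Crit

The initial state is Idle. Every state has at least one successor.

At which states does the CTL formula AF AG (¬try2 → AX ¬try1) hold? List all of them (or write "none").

States satisfying AG (¬try2 → AX ¬try1): {Try}.
States satisfying AF AG (¬try2 → AX ¬try1): {Try}.

{Try}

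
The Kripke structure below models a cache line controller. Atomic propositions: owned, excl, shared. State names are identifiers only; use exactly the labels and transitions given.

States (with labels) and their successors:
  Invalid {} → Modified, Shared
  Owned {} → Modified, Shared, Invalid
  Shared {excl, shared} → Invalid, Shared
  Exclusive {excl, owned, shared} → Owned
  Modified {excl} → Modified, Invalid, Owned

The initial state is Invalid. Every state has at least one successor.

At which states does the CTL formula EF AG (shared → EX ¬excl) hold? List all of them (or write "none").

{Invalid, Owned, Shared, Exclusive, Modified}

States satisfying AG (shared → EX ¬excl): {Invalid, Owned, Shared, Exclusive, Modified}.
States satisfying EF AG (shared → EX ¬excl): {Invalid, Owned, Shared, Exclusive, Modified}.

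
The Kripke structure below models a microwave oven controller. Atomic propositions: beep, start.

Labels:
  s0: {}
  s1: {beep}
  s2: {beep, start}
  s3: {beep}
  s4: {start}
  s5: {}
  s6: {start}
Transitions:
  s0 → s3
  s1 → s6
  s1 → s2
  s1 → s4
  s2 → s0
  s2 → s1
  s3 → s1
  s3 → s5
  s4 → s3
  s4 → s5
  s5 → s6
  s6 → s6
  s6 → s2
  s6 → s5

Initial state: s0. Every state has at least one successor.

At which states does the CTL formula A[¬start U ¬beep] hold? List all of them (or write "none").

{s0, s4, s5, s6}

States satisfying ¬start: {s0, s1, s3, s5}.
States satisfying ¬beep: {s0, s4, s5, s6}.
States satisfying A[¬start U ¬beep]: {s0, s4, s5, s6}.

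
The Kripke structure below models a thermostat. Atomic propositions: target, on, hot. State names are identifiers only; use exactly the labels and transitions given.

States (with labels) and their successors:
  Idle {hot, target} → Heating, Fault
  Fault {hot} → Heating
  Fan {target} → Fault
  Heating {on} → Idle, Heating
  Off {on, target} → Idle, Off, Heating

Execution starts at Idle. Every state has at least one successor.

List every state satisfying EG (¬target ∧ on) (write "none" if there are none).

States satisfying ¬target ∧ on: {Heating}.
States satisfying EG (¬target ∧ on): {Heating}.

{Heating}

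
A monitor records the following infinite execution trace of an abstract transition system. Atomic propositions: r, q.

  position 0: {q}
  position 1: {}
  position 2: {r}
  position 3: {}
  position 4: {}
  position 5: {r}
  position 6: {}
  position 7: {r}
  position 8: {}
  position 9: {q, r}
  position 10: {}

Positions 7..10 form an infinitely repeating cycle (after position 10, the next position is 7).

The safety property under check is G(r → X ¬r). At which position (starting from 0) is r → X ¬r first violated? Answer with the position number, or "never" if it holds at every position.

never

r → X ¬r holds at every position 0..10, and those are all the positions the trace ever visits, so the invariant G(r → X ¬r) is never violated.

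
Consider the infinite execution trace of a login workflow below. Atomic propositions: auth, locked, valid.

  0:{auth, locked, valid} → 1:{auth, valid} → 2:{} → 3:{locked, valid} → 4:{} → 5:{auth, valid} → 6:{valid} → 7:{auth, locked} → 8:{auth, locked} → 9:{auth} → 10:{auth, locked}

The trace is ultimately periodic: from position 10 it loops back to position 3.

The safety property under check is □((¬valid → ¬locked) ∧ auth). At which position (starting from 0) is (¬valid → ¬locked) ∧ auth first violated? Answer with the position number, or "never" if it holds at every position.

Check (¬valid → ¬locked) ∧ auth at each position in order: 0 ✓, 1 ✓.
At position 2 the labels are {}, so (¬valid → ¬locked) ∧ auth is false there. This is the first violation.

2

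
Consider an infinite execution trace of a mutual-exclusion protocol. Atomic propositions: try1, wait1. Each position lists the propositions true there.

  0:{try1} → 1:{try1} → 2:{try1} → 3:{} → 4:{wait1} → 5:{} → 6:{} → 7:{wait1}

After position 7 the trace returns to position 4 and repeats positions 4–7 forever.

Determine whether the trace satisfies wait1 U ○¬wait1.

Holds

Walking from position 0: ○¬wait1 first holds at position 0, and wait1 holds at every earlier position along the way, so wait1 U ○¬wait1 holds.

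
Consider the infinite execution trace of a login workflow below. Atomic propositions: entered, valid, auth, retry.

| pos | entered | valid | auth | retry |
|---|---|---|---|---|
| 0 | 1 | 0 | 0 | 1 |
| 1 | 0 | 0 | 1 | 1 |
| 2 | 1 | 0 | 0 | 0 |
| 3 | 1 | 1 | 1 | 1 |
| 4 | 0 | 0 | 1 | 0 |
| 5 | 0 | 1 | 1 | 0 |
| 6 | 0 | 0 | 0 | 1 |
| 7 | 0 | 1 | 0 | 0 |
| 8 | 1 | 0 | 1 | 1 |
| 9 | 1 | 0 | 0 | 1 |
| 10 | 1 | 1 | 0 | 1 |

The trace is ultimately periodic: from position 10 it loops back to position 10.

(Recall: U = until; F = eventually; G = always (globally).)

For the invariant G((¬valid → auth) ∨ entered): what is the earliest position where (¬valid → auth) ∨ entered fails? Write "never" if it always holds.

Check (¬valid → auth) ∨ entered at each position in order: 0 ✓, 1 ✓, 2 ✓, 3 ✓, 4 ✓, 5 ✓.
At position 6 the labels are {retry}, so (¬valid → auth) ∨ entered is false there. This is the first violation.

6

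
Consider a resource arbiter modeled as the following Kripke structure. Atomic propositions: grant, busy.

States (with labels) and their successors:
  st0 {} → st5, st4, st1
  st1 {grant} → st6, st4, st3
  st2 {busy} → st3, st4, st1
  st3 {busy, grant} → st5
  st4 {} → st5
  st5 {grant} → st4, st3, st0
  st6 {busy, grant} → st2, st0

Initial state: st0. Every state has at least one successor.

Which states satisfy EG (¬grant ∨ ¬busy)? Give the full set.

{st0, st1, st2, st4, st5}

States satisfying ¬grant ∨ ¬busy: {st0, st1, st2, st4, st5}.
States satisfying EG (¬grant ∨ ¬busy): {st0, st1, st2, st4, st5}.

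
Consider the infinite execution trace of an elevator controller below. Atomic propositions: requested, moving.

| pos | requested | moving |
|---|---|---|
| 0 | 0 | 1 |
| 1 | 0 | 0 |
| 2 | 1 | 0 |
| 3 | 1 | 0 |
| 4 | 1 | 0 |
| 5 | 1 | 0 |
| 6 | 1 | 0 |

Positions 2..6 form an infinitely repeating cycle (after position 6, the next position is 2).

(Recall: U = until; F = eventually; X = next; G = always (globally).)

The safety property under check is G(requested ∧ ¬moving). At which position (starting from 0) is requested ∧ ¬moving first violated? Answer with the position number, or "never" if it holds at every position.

0

At position 0 the labels are {moving}, so requested ∧ ¬moving is false there. This is the first violation.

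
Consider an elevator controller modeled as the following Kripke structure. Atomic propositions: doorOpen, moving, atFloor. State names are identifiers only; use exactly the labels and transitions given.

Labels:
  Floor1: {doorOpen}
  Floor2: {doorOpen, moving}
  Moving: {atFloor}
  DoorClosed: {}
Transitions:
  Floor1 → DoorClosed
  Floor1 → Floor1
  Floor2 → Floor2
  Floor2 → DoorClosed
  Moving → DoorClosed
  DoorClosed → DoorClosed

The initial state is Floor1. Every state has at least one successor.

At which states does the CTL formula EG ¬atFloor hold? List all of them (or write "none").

{Floor1, Floor2, DoorClosed}

States satisfying ¬atFloor: {Floor1, Floor2, DoorClosed}.
States satisfying EG ¬atFloor: {Floor1, Floor2, DoorClosed}.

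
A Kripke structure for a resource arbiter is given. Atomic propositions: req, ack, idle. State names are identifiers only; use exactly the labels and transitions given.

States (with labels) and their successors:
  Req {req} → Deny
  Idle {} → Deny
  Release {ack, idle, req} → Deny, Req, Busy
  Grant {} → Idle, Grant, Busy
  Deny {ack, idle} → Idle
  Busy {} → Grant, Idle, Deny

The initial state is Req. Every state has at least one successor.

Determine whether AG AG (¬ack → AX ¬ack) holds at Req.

No

States satisfying AG (¬ack → AX ¬ack): ∅.
States satisfying AG AG (¬ack → AX ¬ack): ∅.
Deny is reachable from Req and violates AG (¬ack → AX ¬ack), so AG fails at Req.
Req ∉ Sat(AG AG (¬ack → AX ¬ack)).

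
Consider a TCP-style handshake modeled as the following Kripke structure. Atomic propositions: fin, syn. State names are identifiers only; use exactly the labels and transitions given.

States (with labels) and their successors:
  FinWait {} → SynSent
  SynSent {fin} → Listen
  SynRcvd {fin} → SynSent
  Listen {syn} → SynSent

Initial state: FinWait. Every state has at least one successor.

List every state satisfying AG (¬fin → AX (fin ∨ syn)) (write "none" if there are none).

{FinWait, SynSent, SynRcvd, Listen}

States satisfying ¬fin → AX (fin ∨ syn): {FinWait, SynSent, SynRcvd, Listen}.
States satisfying AG (¬fin → AX (fin ∨ syn)): {FinWait, SynSent, SynRcvd, Listen}.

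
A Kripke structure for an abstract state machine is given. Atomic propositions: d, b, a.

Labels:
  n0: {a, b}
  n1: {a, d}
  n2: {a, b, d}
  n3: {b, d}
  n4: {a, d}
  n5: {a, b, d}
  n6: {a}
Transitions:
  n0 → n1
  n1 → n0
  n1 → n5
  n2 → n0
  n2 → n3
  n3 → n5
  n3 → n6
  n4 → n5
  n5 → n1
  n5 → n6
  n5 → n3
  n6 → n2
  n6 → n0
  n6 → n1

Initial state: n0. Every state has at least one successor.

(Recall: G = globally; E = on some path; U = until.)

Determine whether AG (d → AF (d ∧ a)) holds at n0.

States satisfying d → AF (d ∧ a): {n0, n1, n2, n3, n4, n5, n6}.
States satisfying AG (d → AF (d ∧ a)): {n0, n1, n2, n3, n4, n5, n6}.
Every state reachable from n0 satisfies d → AF (d ∧ a).
n0 ∈ Sat(AG (d → AF (d ∧ a))).

Satisfied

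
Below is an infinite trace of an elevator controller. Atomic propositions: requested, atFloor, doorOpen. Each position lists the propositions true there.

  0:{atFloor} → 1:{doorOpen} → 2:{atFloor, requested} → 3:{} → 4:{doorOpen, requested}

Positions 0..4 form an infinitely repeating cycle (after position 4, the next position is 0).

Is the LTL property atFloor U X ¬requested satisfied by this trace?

Walking from position 0: X ¬requested first holds at position 0, and atFloor holds at every earlier position along the way, so atFloor U X ¬requested holds.

Yes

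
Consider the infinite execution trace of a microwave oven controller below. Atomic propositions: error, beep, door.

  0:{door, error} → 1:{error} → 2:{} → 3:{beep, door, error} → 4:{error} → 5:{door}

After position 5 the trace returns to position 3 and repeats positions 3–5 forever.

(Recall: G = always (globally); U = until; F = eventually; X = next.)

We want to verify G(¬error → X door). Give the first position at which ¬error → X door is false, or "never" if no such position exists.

¬error → X door holds at every position 0..5, and those are all the positions the trace ever visits, so the invariant G(¬error → X door) is never violated.

never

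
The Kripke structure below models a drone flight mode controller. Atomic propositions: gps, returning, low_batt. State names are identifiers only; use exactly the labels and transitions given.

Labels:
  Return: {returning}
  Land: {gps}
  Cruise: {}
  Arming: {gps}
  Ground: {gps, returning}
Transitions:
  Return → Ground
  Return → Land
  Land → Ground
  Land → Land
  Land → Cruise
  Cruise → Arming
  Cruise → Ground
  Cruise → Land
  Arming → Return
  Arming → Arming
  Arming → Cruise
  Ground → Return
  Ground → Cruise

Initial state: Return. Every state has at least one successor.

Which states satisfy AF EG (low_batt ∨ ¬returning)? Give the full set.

{Land, Cruise, Arming}

States satisfying EG (low_batt ∨ ¬returning): {Land, Cruise, Arming}.
States satisfying AF EG (low_batt ∨ ¬returning): {Land, Cruise, Arming}.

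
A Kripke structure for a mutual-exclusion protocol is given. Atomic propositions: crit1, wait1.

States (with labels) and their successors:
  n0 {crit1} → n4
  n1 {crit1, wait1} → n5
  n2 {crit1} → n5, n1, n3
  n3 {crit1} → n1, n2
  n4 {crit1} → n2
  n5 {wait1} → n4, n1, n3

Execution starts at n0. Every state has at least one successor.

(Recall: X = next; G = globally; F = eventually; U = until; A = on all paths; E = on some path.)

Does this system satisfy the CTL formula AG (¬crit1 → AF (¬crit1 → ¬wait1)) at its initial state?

States satisfying ¬crit1 → AF (¬crit1 → ¬wait1): {n0, n1, n2, n3, n4, n5}.
States satisfying AG (¬crit1 → AF (¬crit1 → ¬wait1)): {n0, n1, n2, n3, n4, n5}.
Every state reachable from n0 satisfies ¬crit1 → AF (¬crit1 → ¬wait1).
n0 ∈ Sat(AG (¬crit1 → AF (¬crit1 → ¬wait1))).

Yes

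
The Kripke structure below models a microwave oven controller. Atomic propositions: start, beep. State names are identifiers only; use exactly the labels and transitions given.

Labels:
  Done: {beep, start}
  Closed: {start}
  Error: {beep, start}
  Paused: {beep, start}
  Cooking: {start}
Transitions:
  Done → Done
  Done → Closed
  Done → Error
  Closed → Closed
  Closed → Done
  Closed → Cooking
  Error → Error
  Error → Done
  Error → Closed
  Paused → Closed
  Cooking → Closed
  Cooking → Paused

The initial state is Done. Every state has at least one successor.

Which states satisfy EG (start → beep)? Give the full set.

States satisfying start → beep: {Done, Error, Paused}.
States satisfying EG (start → beep): {Done, Error}.

{Done, Error}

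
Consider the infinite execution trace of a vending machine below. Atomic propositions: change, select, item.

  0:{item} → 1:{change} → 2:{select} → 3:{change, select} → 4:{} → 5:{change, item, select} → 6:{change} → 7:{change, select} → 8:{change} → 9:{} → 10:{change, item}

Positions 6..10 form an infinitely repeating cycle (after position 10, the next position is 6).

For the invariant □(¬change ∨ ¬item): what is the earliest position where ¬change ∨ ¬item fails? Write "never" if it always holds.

Check ¬change ∨ ¬item at each position in order: 0 ✓, 1 ✓, 2 ✓, 3 ✓, 4 ✓.
At position 5 the labels are {change, item, select}, so ¬change ∨ ¬item is false there. This is the first violation.

5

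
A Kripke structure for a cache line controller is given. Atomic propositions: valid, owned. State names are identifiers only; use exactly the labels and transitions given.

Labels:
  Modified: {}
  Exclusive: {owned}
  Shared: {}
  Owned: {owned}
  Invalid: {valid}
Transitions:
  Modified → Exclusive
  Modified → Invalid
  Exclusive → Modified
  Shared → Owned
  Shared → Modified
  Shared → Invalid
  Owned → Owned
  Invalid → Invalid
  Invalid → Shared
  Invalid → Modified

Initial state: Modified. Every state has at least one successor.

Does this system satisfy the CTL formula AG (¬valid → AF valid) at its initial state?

States satisfying ¬valid → AF valid: {Invalid}.
States satisfying AG (¬valid → AF valid): ∅.
Exclusive is reachable from Modified and violates ¬valid → AF valid, so AG fails at Modified.
Modified ∉ Sat(AG (¬valid → AF valid)).

No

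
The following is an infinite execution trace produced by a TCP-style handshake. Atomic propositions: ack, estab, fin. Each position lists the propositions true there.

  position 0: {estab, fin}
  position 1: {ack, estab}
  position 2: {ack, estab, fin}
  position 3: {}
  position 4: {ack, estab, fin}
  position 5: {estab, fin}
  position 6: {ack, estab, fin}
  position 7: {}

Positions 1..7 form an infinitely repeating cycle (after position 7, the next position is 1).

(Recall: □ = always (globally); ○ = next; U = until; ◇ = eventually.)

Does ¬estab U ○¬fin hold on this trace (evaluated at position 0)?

Satisfied

Walking from position 0: ○¬fin first holds at position 0, and ¬estab holds at every earlier position along the way, so ¬estab U ○¬fin holds.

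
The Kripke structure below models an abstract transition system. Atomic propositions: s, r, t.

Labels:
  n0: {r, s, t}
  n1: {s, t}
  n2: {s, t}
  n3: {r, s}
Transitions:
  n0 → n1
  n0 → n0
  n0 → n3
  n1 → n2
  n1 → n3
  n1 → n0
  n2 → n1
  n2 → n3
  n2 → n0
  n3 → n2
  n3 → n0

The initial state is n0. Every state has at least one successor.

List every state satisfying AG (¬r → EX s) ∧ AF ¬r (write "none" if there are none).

{n1, n2}

States satisfying ¬r → EX s: {n0, n1, n2, n3}.
States satisfying AG (¬r → EX s): {n0, n1, n2, n3}.
States satisfying ¬r: {n1, n2}.
States satisfying AF ¬r: {n1, n2}.
States satisfying AG (¬r → EX s) ∧ AF ¬r: {n1, n2}.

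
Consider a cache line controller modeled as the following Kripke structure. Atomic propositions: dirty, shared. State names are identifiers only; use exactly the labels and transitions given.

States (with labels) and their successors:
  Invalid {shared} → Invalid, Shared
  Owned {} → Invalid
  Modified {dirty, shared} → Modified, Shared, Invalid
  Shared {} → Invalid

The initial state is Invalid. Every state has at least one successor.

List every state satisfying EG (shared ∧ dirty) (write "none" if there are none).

States satisfying shared ∧ dirty: {Modified}.
States satisfying EG (shared ∧ dirty): {Modified}.

{Modified}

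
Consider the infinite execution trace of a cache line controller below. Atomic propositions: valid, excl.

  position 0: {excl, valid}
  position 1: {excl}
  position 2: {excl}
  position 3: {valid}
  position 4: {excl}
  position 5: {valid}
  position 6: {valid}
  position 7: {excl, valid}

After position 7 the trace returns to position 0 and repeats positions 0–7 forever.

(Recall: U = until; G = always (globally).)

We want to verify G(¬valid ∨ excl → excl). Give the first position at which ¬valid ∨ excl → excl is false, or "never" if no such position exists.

¬valid ∨ excl → excl holds at every position 0..7, and those are all the positions the trace ever visits, so the invariant G(¬valid ∨ excl → excl) is never violated.

never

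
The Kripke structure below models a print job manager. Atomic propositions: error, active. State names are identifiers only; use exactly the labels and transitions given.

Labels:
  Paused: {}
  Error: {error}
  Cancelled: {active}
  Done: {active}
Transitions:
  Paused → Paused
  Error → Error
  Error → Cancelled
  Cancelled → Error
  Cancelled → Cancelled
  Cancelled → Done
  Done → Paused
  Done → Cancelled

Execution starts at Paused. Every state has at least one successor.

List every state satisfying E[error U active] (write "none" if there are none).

States satisfying error: {Error}.
States satisfying active: {Cancelled, Done}.
States satisfying E[error U active]: {Error, Cancelled, Done}.

{Error, Cancelled, Done}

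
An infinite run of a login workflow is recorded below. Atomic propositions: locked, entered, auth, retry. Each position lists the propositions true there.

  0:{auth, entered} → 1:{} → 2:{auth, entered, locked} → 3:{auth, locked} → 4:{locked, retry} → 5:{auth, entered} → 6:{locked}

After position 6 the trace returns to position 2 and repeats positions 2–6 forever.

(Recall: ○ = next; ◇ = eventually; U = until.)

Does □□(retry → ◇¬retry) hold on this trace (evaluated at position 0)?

Satisfied

□(retry → ◇¬retry) holds at every position 0..6, and those are all positions ever visited, so □□(retry → ◇¬retry) holds.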